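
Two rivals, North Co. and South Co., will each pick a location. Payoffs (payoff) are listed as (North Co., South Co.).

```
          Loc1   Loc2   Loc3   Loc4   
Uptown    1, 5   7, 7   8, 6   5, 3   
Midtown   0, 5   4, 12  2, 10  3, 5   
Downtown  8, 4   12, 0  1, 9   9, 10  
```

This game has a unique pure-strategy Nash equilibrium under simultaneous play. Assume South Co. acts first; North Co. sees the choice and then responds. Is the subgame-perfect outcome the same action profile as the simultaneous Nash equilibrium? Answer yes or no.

yes

North Co. best-responds to each possible South Co. move:
- Loc1: North Co. compares 1, 0, 8 and picks Downtown; South Co. would get 4.
- Loc2: North Co. compares 7, 4, 12 and picks Downtown; South Co. would get 0.
- Loc3: North Co. compares 8, 2, 1 and picks Uptown; South Co. would get 6.
- Loc4: North Co. compares 5, 3, 9 and picks Downtown; South Co. would get 10.
Maximizing over 4, 0, 6, 10, South Co. chooses Loc4. Subgame-perfect outcome: (Downtown, Loc4) with payoffs (9, 10).
Now find the simultaneous Nash equilibrium.
North Co.'s best replies: Loc1→Downtown; Loc2→Downtown; Loc3→Uptown; Loc4→Downtown.
South Co.'s best replies: Uptown→Loc2; Midtown→Loc2; Downtown→Loc4.
Only (Downtown, Loc4) has each player best-responding; Nash payoffs (9, 10).
Sequential outcome (Downtown, Loc4) coincides with the Nash profile (Downtown, Loc4).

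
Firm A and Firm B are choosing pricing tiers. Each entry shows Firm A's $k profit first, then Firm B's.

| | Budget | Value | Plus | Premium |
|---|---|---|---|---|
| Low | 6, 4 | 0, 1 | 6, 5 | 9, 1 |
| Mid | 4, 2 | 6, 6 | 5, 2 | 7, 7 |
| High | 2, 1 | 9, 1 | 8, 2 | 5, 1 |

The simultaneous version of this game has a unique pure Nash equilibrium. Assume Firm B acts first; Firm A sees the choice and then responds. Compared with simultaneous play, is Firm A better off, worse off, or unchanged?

Work backward from Firm A's decision.
- Budget: BR = Low, leader payoff 4.
- Value: BR = High, leader payoff 1.
- Plus: BR = High, leader payoff 2.
- Premium: BR = Low, leader payoff 1.
Firm B's induced payoffs are 4, 1, 2, 1, so Firm B commits to Budget. Subgame-perfect outcome: (Low, Budget) with payoffs (6, 4).
Now find the simultaneous Nash equilibrium.
Firm A's best replies: Budget→Low; Value→High; Plus→High; Premium→Low.
Firm B's best replies: Low→Plus; Mid→Premium; High→Plus.
Only (High, Plus) has each player best-responding; Nash payoffs (8, 2).
Firm A earns 6 sequentially versus 8 at the Nash outcome: worse off.

worse off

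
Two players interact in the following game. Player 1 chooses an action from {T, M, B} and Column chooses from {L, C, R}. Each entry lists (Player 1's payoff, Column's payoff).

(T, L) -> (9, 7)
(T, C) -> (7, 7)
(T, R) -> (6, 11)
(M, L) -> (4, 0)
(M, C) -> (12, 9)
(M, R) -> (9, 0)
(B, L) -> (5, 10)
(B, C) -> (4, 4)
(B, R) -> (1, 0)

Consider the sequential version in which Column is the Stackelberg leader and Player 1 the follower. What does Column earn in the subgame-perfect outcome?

Work backward from Player 1's decision.
- L: BR = T, leader payoff 7.
- C: BR = M, leader payoff 9.
- R: BR = M, leader payoff 0.
Among 7, 9, 0, the best is 9 at C. Subgame-perfect outcome: (M, C) with payoffs (12, 9).

9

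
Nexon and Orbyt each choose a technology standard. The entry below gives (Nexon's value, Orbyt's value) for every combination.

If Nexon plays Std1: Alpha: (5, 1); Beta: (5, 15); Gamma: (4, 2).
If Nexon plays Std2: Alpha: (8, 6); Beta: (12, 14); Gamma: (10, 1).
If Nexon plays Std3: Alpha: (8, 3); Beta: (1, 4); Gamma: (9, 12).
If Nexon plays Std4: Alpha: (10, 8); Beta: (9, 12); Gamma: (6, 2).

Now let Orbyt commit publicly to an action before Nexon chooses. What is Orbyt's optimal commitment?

Nexon best-responds to each possible Orbyt move:
- Alpha: Nexon compares 5, 8, 8, 10 and picks Std4; Orbyt would get 8.
- Beta: Nexon compares 5, 12, 1, 9 and picks Std2; Orbyt would get 14.
- Gamma: Nexon compares 4, 10, 9, 6 and picks Std2; Orbyt would get 1.
Among 8, 14, 1, the best is 14 at Beta. Subgame-perfect outcome: (Std2, Beta) with payoffs (12, 14).

Beta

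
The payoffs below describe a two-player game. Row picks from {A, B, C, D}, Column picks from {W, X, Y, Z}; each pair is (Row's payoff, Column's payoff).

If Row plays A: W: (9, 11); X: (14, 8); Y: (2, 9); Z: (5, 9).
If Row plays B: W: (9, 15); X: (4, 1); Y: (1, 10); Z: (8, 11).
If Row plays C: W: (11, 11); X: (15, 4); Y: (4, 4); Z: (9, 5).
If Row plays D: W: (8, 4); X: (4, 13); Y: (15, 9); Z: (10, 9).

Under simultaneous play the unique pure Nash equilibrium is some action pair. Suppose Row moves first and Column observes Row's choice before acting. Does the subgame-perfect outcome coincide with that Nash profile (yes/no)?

yes

Solve by backward induction (Row leads).
- A: BR = W, leader payoff 9.
- B: BR = W, leader payoff 9.
- C: BR = W, leader payoff 11.
- D: BR = X, leader payoff 4.
Row's induced payoffs are 9, 9, 11, 4, so Row commits to C. Subgame-perfect outcome: (C, W) with payoffs (11, 11).
Now find the simultaneous Nash equilibrium.
Row's best replies: W→C; X→C; Y→D; Z→D.
Column's best replies: A→W; B→W; C→W; D→X.
The unique mutual best reply is (C, W), giving (11, 11).
Sequential outcome (C, W) coincides with the Nash profile (C, W).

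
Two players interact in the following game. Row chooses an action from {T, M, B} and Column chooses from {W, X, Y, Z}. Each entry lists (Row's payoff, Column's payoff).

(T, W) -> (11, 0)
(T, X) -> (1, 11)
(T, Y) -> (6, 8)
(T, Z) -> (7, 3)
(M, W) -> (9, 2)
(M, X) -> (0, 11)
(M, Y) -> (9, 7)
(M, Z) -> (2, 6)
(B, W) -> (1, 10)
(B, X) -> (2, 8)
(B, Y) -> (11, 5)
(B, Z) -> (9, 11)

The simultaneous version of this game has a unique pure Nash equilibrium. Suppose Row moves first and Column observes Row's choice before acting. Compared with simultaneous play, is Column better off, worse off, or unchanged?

Solve by backward induction (Row leads).
- T → Column plays X (best of 0, 11, 8, 3); Row gets 1.
- M → Column plays X (best of 2, 11, 7, 6); Row gets 0.
- B → Column plays Z (best of 10, 8, 5, 11); Row gets 9.
Among 1, 0, 9, the best is 9 at B. Subgame-perfect outcome: (B, Z) with payoffs (9, 11).
Under simultaneous play:
Row's best replies: W→T; X→B; Y→B; Z→B.
Column's best replies: T→X; M→X; B→Z.
Only (B, Z) has each player best-responding; Nash payoffs (9, 11).
Column earns 11 sequentially versus 11 at the Nash outcome: unchanged.

unchanged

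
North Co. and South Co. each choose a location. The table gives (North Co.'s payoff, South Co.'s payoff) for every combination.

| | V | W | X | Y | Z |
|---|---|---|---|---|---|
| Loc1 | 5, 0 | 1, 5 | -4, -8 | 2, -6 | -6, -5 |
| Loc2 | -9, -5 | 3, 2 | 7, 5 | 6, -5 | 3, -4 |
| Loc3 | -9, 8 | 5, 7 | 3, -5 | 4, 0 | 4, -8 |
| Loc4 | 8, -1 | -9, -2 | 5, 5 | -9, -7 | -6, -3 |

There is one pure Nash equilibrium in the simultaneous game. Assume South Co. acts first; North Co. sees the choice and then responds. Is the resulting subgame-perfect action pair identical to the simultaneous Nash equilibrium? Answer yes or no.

no

North Co. best-responds to each possible South Co. move:
- V: North Co. compares 5, -9, -9, 8 and picks Loc4; South Co. would get -1.
- W: North Co. compares 1, 3, 5, -9 and picks Loc3; South Co. would get 7.
- X: North Co. compares -4, 7, 3, 5 and picks Loc2; South Co. would get 5.
- Y: North Co. compares 2, 6, 4, -9 and picks Loc2; South Co. would get -5.
- Z: North Co. compares -6, 3, 4, -6 and picks Loc3; South Co. would get -8.
Among -1, 7, 5, -5, -8, the best is 7 at W. Subgame-perfect outcome: (Loc3, W) with payoffs (5, 7).
Now find the simultaneous Nash equilibrium.
North Co.'s best replies: V→Loc4; W→Loc3; X→Loc2; Y→Loc2; Z→Loc3.
South Co.'s best replies: Loc1→W; Loc2→X; Loc3→V; Loc4→X.
The unique mutual best reply is (Loc2, X), giving (7, 5).
Sequential outcome (Loc3, W) differs from the Nash profile (Loc2, X).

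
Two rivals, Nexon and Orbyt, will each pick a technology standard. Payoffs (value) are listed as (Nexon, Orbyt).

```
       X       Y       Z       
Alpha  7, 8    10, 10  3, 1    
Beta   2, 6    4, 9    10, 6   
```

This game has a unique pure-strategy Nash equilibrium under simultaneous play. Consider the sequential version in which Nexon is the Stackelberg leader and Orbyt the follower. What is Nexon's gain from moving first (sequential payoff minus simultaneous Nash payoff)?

Backward induction with Nexon moving first.
- Alpha: Orbyt compares 8, 10, 1 and picks Y; Nexon would get 10.
- Beta: Orbyt compares 6, 9, 6 and picks Y; Nexon would get 4.
Among 10, 4, the best is 10 at Alpha. Subgame-perfect outcome: (Alpha, Y) with payoffs (10, 10).
Under simultaneous play:
Nexon's best replies: X→Alpha; Y→Alpha; Z→Beta.
Orbyt's best replies: Alpha→Y; Beta→Y.
The unique mutual best reply is (Alpha, Y), giving (10, 10).
Nexon's commitment gain: 10 − 10 = 0.

0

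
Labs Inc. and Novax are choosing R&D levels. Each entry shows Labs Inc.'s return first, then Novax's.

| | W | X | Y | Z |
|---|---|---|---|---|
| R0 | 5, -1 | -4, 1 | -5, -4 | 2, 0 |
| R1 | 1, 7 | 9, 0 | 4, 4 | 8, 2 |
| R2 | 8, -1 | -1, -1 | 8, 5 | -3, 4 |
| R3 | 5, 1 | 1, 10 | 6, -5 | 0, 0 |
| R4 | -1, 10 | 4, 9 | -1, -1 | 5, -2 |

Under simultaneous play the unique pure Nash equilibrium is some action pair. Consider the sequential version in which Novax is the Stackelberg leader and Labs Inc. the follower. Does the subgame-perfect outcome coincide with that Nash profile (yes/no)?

Labs Inc. best-responds to each possible Novax move:
- W: BR = R2, leader payoff -1.
- X: BR = R1, leader payoff 0.
- Y: BR = R2, leader payoff 5.
- Z: BR = R1, leader payoff 2.
Maximizing over -1, 0, 5, 2, Novax chooses Y. Subgame-perfect outcome: (R2, Y) with payoffs (8, 5).
For the simultaneous game, intersect best replies.
Labs Inc.'s best replies: W→R2; X→R1; Y→R2; Z→R1.
Novax's best replies: R0→X; R1→W; R2→Y; R3→X; R4→W.
The unique mutual best reply is (R2, Y), giving (8, 5).
Sequential outcome (R2, Y) coincides with the Nash profile (R2, Y).

yes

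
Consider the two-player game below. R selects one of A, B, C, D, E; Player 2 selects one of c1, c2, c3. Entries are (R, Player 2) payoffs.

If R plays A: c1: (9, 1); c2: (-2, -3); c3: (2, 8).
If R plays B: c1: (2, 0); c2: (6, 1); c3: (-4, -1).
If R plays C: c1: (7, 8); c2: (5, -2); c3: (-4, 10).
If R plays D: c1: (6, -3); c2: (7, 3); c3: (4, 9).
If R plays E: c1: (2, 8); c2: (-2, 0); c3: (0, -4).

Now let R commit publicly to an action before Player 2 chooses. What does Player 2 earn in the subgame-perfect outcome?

Backward induction with R moving first.
- A: Player 2 compares 1, -3, 8 and picks c3; R would get 2.
- B: Player 2 compares 0, 1, -1 and picks c2; R would get 6.
- C: Player 2 compares 8, -2, 10 and picks c3; R would get -4.
- D: Player 2 compares -3, 3, 9 and picks c3; R would get 4.
- E: Player 2 compares 8, 0, -4 and picks c1; R would get 2.
Maximizing over 2, 6, -4, 4, 2, R chooses B. Subgame-perfect outcome: (B, c2) with payoffs (6, 1).

1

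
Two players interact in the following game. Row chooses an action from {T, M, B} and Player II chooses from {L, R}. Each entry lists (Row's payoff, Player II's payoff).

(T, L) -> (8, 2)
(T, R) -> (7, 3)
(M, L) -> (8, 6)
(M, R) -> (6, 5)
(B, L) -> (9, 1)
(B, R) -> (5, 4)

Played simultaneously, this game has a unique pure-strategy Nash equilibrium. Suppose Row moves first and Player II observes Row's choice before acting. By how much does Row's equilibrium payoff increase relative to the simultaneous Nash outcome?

1

Work backward from Player II's decision.
- T: Player II compares 2, 3 and picks R; Row would get 7.
- M: Player II compares 6, 5 and picks L; Row would get 8.
- B: Player II compares 1, 4 and picks R; Row would get 5.
Among 7, 8, 5, the best is 8 at M. Subgame-perfect outcome: (M, L) with payoffs (8, 6).
Under simultaneous play:
Row's best replies: L→B; R→T.
Player II's best replies: T→R; M→L; B→R.
Only (T, R) has each player best-responding; Nash payoffs (7, 3).
Row's commitment gain: 8 − 7 = 1.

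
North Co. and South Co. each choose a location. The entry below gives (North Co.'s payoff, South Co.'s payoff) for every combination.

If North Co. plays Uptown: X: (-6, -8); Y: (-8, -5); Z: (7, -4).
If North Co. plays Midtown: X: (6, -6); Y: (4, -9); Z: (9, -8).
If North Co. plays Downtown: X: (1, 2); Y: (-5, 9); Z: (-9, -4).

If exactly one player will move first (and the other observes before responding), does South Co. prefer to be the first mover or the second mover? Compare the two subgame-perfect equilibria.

If North Co. leads: South Co.'s best replies are Uptown→Z, Midtown→X, Downtown→Y; North Co.'s induced payoffs 7, 6, -5; outcome (Uptown, Z), payoffs (7, -4).
If South Co. leads: North Co.'s best replies are X→Midtown, Y→Midtown, Z→Midtown; South Co.'s induced payoffs -6, -9, -8; outcome (Midtown, X), payoffs (6, -6).
South Co. gets -6 moving first and -4 moving second, so South Co. prefers to move second.

second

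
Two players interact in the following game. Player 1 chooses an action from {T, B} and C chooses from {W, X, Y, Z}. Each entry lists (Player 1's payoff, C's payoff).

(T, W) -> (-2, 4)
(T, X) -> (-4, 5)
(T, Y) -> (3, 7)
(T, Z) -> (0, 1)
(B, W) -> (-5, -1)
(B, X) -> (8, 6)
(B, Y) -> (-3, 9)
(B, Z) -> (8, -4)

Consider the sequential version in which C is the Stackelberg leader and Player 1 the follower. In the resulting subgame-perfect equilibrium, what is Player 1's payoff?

3

Backward induction with C moving first.
- W: Player 1 compares -2, -5 and picks T; C would get 4.
- X: Player 1 compares -4, 8 and picks B; C would get 6.
- Y: Player 1 compares 3, -3 and picks T; C would get 7.
- Z: Player 1 compares 0, 8 and picks B; C would get -4.
Maximizing over 4, 6, 7, -4, C chooses Y. Subgame-perfect outcome: (T, Y) with payoffs (3, 7).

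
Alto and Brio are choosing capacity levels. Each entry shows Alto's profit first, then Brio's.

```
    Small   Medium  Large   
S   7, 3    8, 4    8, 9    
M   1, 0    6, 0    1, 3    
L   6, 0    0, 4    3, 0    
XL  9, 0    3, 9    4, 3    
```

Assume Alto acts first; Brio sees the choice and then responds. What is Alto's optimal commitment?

S

Solve by backward induction (Alto leads).
- S: Brio compares 3, 4, 9 and picks Large; Alto would get 8.
- M: Brio compares 0, 0, 3 and picks Large; Alto would get 1.
- L: Brio compares 0, 4, 0 and picks Medium; Alto would get 0.
- XL: Brio compares 0, 9, 3 and picks Medium; Alto would get 3.
Alto's induced payoffs are 8, 1, 0, 3, so Alto commits to S. Subgame-perfect outcome: (S, Large) with payoffs (8, 9).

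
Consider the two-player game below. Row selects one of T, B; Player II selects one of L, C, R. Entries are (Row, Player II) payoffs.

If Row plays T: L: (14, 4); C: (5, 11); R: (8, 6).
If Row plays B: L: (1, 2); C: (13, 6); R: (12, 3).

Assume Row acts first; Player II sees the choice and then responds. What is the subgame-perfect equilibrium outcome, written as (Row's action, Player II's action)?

(B, C)

Work backward from Player II's decision.
- T: Player II compares 4, 11, 6 and picks C; Row would get 5.
- B: Player II compares 2, 6, 3 and picks C; Row would get 13.
Row's induced payoffs are 5, 13, so Row commits to B. Subgame-perfect outcome: (B, C) with payoffs (13, 6).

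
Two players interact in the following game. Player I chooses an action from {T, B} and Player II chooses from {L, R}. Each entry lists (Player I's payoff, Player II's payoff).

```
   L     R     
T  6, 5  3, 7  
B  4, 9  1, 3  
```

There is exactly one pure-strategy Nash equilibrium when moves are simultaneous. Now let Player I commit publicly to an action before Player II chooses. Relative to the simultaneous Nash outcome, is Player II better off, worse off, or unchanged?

better off

Solve by backward induction (Player I leads).
- T → Player II plays R (best of 5, 7); Player I gets 3.
- B → Player II plays L (best of 9, 3); Player I gets 4.
Player I's induced payoffs are 3, 4, so Player I commits to B. Subgame-perfect outcome: (B, L) with payoffs (4, 9).
Now find the simultaneous Nash equilibrium.
Player I's best replies: L→T; R→T.
Player II's best replies: T→R; B→L.
Only (T, R) has each player best-responding; Nash payoffs (3, 7).
Player II earns 9 sequentially versus 7 at the Nash outcome: better off.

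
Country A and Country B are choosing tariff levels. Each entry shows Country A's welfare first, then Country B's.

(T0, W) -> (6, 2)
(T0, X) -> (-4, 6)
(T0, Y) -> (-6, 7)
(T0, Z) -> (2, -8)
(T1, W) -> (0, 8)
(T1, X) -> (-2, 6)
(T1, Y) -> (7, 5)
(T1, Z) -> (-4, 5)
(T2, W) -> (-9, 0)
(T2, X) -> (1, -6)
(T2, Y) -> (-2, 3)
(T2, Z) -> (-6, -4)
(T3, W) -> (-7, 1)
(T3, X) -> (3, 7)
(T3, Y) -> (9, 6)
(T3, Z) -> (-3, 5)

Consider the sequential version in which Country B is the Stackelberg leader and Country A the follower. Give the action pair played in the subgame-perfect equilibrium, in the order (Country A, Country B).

(T3, X)

Solve by backward induction (Country B leads).
- W → Country A plays T0 (best of 6, 0, -9, -7); Country B gets 2.
- X → Country A plays T3 (best of -4, -2, 1, 3); Country B gets 7.
- Y → Country A plays T3 (best of -6, 7, -2, 9); Country B gets 6.
- Z → Country A plays T0 (best of 2, -4, -6, -3); Country B gets -8.
Among 2, 7, 6, -8, the best is 7 at X. Subgame-perfect outcome: (T3, X) with payoffs (3, 7).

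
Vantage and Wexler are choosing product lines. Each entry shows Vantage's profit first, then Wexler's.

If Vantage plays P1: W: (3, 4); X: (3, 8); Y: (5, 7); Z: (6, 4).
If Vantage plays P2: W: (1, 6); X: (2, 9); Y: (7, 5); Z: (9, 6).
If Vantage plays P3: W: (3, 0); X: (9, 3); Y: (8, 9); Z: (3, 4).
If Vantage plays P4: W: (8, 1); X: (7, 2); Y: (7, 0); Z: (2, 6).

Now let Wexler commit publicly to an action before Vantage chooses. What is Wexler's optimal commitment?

Vantage best-responds to each possible Wexler move:
- W: BR = P4, leader payoff 1.
- X: BR = P3, leader payoff 3.
- Y: BR = P3, leader payoff 9.
- Z: BR = P2, leader payoff 6.
Wexler's induced payoffs are 1, 3, 9, 6, so Wexler commits to Y. Subgame-perfect outcome: (P3, Y) with payoffs (8, 9).

Y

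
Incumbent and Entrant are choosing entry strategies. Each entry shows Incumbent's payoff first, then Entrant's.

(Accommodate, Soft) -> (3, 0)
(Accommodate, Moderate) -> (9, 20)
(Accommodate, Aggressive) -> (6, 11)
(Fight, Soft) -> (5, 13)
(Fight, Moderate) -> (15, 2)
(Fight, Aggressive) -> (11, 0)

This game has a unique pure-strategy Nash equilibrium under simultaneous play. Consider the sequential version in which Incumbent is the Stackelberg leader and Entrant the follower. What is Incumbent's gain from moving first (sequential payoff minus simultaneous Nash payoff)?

Backward induction with Incumbent moving first.
- Accommodate: Entrant compares 0, 20, 11 and picks Moderate; Incumbent would get 9.
- Fight: Entrant compares 13, 2, 0 and picks Soft; Incumbent would get 5.
Maximizing over 9, 5, Incumbent chooses Accommodate. Subgame-perfect outcome: (Accommodate, Moderate) with payoffs (9, 20).
For the simultaneous game, intersect best replies.
Incumbent's best replies: Soft→Fight; Moderate→Fight; Aggressive→Fight.
Entrant's best replies: Accommodate→Moderate; Fight→Soft.
Only (Fight, Soft) has each player best-responding; Nash payoffs (5, 13).
Incumbent's commitment gain: 9 − 5 = 4.

4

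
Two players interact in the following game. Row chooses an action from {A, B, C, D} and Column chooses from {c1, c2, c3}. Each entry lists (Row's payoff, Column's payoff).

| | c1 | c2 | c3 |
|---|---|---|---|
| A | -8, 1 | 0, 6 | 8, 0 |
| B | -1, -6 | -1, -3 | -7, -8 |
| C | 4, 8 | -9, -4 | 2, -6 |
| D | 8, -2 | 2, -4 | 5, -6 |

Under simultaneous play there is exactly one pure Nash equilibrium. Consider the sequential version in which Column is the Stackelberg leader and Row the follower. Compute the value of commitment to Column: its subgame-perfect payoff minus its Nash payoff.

2

Backward induction with Column moving first.
- c1: Row compares -8, -1, 4, 8 and picks D; Column would get -2.
- c2: Row compares 0, -1, -9, 2 and picks D; Column would get -4.
- c3: Row compares 8, -7, 2, 5 and picks A; Column would get 0.
Column's induced payoffs are -2, -4, 0, so Column commits to c3. Subgame-perfect outcome: (A, c3) with payoffs (8, 0).
For the simultaneous game, intersect best replies.
Row's best replies: c1→D; c2→D; c3→A.
Column's best replies: A→c2; B→c2; C→c1; D→c1.
The unique mutual best reply is (D, c1), giving (8, -2).
Column's commitment gain: 0 − -2 = 2.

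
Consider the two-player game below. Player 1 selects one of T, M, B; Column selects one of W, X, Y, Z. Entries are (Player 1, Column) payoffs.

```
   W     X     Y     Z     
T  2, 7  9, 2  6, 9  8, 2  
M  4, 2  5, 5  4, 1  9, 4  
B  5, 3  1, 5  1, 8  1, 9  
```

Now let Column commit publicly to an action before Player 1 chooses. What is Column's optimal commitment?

Solve by backward induction (Column leads).
- W → Player 1 plays B (best of 2, 4, 5); Column gets 3.
- X → Player 1 plays T (best of 9, 5, 1); Column gets 2.
- Y → Player 1 plays T (best of 6, 4, 1); Column gets 9.
- Z → Player 1 plays M (best of 8, 9, 1); Column gets 4.
Among 3, 2, 9, 4, the best is 9 at Y. Subgame-perfect outcome: (T, Y) with payoffs (6, 9).

Y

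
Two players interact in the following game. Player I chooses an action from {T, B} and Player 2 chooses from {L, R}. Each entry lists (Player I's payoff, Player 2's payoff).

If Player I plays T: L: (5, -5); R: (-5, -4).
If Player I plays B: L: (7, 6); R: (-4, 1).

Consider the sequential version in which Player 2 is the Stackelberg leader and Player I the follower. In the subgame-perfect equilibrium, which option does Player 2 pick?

Solve by backward induction (Player 2 leads).
- L: Player I compares 5, 7 and picks B; Player 2 would get 6.
- R: Player I compares -5, -4 and picks B; Player 2 would get 1.
Among 6, 1, the best is 6 at L. Subgame-perfect outcome: (B, L) with payoffs (7, 6).

L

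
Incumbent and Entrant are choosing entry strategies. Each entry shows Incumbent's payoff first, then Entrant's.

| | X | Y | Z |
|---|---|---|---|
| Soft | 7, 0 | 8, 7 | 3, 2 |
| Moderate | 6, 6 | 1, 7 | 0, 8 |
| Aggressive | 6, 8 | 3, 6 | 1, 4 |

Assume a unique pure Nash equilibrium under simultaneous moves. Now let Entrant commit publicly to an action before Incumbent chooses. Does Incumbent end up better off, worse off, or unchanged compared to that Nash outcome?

unchanged

Incumbent best-responds to each possible Entrant move:
- X → Incumbent plays Soft (best of 7, 6, 6); Entrant gets 0.
- Y → Incumbent plays Soft (best of 8, 1, 3); Entrant gets 7.
- Z → Incumbent plays Soft (best of 3, 0, 1); Entrant gets 2.
Entrant's induced payoffs are 0, 7, 2, so Entrant commits to Y. Subgame-perfect outcome: (Soft, Y) with payoffs (8, 7).
Under simultaneous play:
Incumbent's best replies: X→Soft; Y→Soft; Z→Soft.
Entrant's best replies: Soft→Y; Moderate→Z; Aggressive→X.
The unique mutual best reply is (Soft, Y), giving (8, 7).
Incumbent earns 8 sequentially versus 8 at the Nash outcome: unchanged.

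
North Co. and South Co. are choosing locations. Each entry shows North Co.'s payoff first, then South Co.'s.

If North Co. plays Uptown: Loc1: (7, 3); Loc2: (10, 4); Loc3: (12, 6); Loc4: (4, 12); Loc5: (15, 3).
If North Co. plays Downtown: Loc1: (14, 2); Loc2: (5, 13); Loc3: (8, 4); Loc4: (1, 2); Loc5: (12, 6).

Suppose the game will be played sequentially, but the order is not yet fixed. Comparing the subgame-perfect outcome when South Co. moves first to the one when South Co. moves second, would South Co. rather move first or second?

second

If North Co. leads: South Co.'s best replies are Uptown→Loc4, Downtown→Loc2; North Co.'s induced payoffs 4, 5; outcome (Downtown, Loc2), payoffs (5, 13).
If South Co. leads: North Co.'s best replies are Loc1→Downtown, Loc2→Uptown, Loc3→Uptown, Loc4→Uptown, Loc5→Uptown; South Co.'s induced payoffs 2, 4, 6, 12, 3; outcome (Uptown, Loc4), payoffs (4, 12).
South Co. gets 12 moving first and 13 moving second, so South Co. prefers to move second.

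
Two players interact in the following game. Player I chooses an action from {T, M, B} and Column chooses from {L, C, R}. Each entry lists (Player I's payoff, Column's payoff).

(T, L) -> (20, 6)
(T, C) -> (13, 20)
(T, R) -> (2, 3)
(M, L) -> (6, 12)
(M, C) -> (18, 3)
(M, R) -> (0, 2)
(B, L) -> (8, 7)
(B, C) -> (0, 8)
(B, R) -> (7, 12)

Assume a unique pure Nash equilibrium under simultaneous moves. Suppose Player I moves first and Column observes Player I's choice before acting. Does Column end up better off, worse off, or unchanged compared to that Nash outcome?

better off

Column best-responds to each possible Player I move:
- T: BR = C, leader payoff 13.
- M: BR = L, leader payoff 6.
- B: BR = R, leader payoff 7.
Player I's induced payoffs are 13, 6, 7, so Player I commits to T. Subgame-perfect outcome: (T, C) with payoffs (13, 20).
Now find the simultaneous Nash equilibrium.
Player I's best replies: L→T; C→M; R→B.
Column's best replies: T→C; M→L; B→R.
Only (B, R) has each player best-responding; Nash payoffs (7, 12).
Column earns 20 sequentially versus 12 at the Nash outcome: better off.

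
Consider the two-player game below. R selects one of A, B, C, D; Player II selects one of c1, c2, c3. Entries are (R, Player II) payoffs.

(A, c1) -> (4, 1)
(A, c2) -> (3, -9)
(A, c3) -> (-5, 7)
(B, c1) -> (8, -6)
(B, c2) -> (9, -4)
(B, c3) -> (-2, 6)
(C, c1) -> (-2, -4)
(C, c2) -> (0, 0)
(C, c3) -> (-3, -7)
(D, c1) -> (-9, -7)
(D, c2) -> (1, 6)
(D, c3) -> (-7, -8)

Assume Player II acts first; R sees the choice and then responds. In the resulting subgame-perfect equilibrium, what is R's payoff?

-2

Work backward from R's decision.
- c1: R compares 4, 8, -2, -9 and picks B; Player II would get -6.
- c2: R compares 3, 9, 0, 1 and picks B; Player II would get -4.
- c3: R compares -5, -2, -3, -7 and picks B; Player II would get 6.
Maximizing over -6, -4, 6, Player II chooses c3. Subgame-perfect outcome: (B, c3) with payoffs (-2, 6).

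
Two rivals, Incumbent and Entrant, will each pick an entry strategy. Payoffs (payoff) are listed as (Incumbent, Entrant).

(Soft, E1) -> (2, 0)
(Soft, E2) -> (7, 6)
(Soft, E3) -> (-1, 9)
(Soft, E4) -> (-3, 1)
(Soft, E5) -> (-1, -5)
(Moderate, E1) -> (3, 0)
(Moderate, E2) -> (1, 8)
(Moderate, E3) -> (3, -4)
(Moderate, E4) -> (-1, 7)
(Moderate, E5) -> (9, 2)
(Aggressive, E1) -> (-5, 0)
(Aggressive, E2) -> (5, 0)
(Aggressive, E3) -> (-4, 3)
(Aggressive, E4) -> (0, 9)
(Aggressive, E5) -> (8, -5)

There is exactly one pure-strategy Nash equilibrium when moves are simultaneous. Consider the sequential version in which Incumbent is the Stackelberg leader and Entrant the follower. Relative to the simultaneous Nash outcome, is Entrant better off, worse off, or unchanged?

Backward induction with Incumbent moving first.
- Soft: BR = E3, leader payoff -1.
- Moderate: BR = E2, leader payoff 1.
- Aggressive: BR = E4, leader payoff 0.
Maximizing over -1, 1, 0, Incumbent chooses Moderate. Subgame-perfect outcome: (Moderate, E2) with payoffs (1, 8).
For the simultaneous game, intersect best replies.
Incumbent's best replies: E1→Moderate; E2→Soft; E3→Moderate; E4→Aggressive; E5→Moderate.
Entrant's best replies: Soft→E3; Moderate→E2; Aggressive→E4.
Only (Aggressive, E4) has each player best-responding; Nash payoffs (0, 9).
Entrant earns 8 sequentially versus 9 at the Nash outcome: worse off.

worse off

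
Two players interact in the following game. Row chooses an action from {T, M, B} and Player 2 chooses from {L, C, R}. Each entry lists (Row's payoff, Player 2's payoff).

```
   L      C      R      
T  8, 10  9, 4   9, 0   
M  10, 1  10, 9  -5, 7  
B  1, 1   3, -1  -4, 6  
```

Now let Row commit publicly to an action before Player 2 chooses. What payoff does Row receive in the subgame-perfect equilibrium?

10

Solve by backward induction (Row leads).
- T: Player 2 compares 10, 4, 0 and picks L; Row would get 8.
- M: Player 2 compares 1, 9, 7 and picks C; Row would get 10.
- B: Player 2 compares 1, -1, 6 and picks R; Row would get -4.
Row's induced payoffs are 8, 10, -4, so Row commits to M. Subgame-perfect outcome: (M, C) with payoffs (10, 9).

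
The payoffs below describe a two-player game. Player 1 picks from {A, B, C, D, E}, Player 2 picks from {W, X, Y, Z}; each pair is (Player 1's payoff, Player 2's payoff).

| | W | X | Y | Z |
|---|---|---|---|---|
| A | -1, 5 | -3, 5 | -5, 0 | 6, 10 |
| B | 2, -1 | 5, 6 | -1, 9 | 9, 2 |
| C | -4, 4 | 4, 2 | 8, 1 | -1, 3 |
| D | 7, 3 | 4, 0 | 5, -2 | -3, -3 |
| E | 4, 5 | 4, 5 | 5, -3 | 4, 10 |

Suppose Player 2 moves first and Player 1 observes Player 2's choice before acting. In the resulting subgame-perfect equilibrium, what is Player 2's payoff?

Work backward from Player 1's decision.
- W → Player 1 plays D (best of -1, 2, -4, 7, 4); Player 2 gets 3.
- X → Player 1 plays B (best of -3, 5, 4, 4, 4); Player 2 gets 6.
- Y → Player 1 plays C (best of -5, -1, 8, 5, 5); Player 2 gets 1.
- Z → Player 1 plays B (best of 6, 9, -1, -3, 4); Player 2 gets 2.
Maximizing over 3, 6, 1, 2, Player 2 chooses X. Subgame-perfect outcome: (B, X) with payoffs (5, 6).

6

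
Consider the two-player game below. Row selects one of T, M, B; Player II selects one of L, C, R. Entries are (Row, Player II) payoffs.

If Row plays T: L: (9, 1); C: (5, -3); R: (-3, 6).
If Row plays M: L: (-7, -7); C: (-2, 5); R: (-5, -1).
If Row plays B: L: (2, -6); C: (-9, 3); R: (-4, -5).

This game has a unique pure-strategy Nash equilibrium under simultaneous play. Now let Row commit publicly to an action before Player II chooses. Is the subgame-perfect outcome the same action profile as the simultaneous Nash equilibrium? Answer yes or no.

no

Solve by backward induction (Row leads).
- T → Player II plays R (best of 1, -3, 6); Row gets -3.
- M → Player II plays C (best of -7, 5, -1); Row gets -2.
- B → Player II plays C (best of -6, 3, -5); Row gets -9.
Maximizing over -3, -2, -9, Row chooses M. Subgame-perfect outcome: (M, C) with payoffs (-2, 5).
For the simultaneous game, intersect best replies.
Row's best replies: L→T; C→T; R→T.
Player II's best replies: T→R; M→C; B→C.
Only (T, R) has each player best-responding; Nash payoffs (-3, 6).
Sequential outcome (M, C) differs from the Nash profile (T, R).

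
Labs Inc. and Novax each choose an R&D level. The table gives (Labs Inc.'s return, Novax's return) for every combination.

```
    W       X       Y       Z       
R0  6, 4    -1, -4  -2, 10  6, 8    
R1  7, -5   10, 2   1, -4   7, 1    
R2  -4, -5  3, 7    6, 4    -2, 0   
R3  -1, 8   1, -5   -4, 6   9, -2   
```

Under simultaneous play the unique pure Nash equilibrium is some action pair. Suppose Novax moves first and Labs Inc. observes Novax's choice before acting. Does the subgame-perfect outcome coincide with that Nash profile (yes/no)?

no

Labs Inc. best-responds to each possible Novax move:
- W → Labs Inc. plays R1 (best of 6, 7, -4, -1); Novax gets -5.
- X → Labs Inc. plays R1 (best of -1, 10, 3, 1); Novax gets 2.
- Y → Labs Inc. plays R2 (best of -2, 1, 6, -4); Novax gets 4.
- Z → Labs Inc. plays R3 (best of 6, 7, -2, 9); Novax gets -2.
Among -5, 2, 4, -2, the best is 4 at Y. Subgame-perfect outcome: (R2, Y) with payoffs (6, 4).
Under simultaneous play:
Labs Inc.'s best replies: W→R1; X→R1; Y→R2; Z→R3.
Novax's best replies: R0→Y; R1→X; R2→X; R3→W.
The unique mutual best reply is (R1, X), giving (10, 2).
Sequential outcome (R2, Y) differs from the Nash profile (R1, X).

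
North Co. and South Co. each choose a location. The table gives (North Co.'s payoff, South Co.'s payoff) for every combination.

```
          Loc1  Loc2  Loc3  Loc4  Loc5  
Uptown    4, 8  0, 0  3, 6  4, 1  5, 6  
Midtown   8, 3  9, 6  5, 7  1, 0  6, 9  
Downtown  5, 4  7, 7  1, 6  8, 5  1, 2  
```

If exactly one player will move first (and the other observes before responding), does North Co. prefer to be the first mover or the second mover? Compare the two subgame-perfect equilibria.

If North Co. leads: South Co.'s best replies are Uptown→Loc1, Midtown→Loc5, Downtown→Loc2; North Co.'s induced payoffs 4, 6, 7; outcome (Downtown, Loc2), payoffs (7, 7).
If South Co. leads: North Co.'s best replies are Loc1→Midtown, Loc2→Midtown, Loc3→Midtown, Loc4→Downtown, Loc5→Midtown; South Co.'s induced payoffs 3, 6, 7, 5, 9; outcome (Midtown, Loc5), payoffs (6, 9).
North Co. gets 7 moving first and 6 moving second, so North Co. prefers to move first.

first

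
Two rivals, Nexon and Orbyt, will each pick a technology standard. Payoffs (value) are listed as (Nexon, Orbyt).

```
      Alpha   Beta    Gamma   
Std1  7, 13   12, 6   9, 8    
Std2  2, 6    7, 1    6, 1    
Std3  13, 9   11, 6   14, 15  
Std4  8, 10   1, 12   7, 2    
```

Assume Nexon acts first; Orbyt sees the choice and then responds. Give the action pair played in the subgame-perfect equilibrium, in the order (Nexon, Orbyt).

Orbyt best-responds to each possible Nexon move:
- Std1: Orbyt compares 13, 6, 8 and picks Alpha; Nexon would get 7.
- Std2: Orbyt compares 6, 1, 1 and picks Alpha; Nexon would get 2.
- Std3: Orbyt compares 9, 6, 15 and picks Gamma; Nexon would get 14.
- Std4: Orbyt compares 10, 12, 2 and picks Beta; Nexon would get 1.
Maximizing over 7, 2, 14, 1, Nexon chooses Std3. Subgame-perfect outcome: (Std3, Gamma) with payoffs (14, 15).

(Std3, Gamma)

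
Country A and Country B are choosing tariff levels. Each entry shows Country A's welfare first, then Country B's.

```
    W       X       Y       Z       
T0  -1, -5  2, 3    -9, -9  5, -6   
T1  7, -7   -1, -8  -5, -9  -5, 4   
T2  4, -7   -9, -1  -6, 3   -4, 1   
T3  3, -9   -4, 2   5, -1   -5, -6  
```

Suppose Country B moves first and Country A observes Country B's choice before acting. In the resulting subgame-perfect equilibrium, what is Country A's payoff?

Solve by backward induction (Country B leads).
- W → Country A plays T1 (best of -1, 7, 4, 3); Country B gets -7.
- X → Country A plays T0 (best of 2, -1, -9, -4); Country B gets 3.
- Y → Country A plays T3 (best of -9, -5, -6, 5); Country B gets -1.
- Z → Country A plays T0 (best of 5, -5, -4, -5); Country B gets -6.
Among -7, 3, -1, -6, the best is 3 at X. Subgame-perfect outcome: (T0, X) with payoffs (2, 3).

2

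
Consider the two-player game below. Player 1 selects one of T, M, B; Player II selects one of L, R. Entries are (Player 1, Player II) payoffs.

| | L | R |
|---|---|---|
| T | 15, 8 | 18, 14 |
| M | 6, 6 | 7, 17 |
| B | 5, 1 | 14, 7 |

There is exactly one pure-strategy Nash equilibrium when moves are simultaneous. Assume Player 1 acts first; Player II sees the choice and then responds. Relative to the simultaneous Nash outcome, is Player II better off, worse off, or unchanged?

unchanged

Backward induction with Player 1 moving first.
- T → Player II plays R (best of 8, 14); Player 1 gets 18.
- M → Player II plays R (best of 6, 17); Player 1 gets 7.
- B → Player II plays R (best of 1, 7); Player 1 gets 14.
Among 18, 7, 14, the best is 18 at T. Subgame-perfect outcome: (T, R) with payoffs (18, 14).
For the simultaneous game, intersect best replies.
Player 1's best replies: L→T; R→T.
Player II's best replies: T→R; M→R; B→R.
Only (T, R) has each player best-responding; Nash payoffs (18, 14).
Player II earns 14 sequentially versus 14 at the Nash outcome: unchanged.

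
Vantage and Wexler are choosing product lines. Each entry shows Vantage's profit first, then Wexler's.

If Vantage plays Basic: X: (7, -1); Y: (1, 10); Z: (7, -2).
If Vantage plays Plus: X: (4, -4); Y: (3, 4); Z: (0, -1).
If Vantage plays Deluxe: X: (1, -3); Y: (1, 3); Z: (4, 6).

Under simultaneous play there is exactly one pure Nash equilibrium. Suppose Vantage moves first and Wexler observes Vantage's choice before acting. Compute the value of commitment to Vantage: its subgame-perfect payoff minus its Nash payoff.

1

Wexler best-responds to each possible Vantage move:
- Basic → Wexler plays Y (best of -1, 10, -2); Vantage gets 1.
- Plus → Wexler plays Y (best of -4, 4, -1); Vantage gets 3.
- Deluxe → Wexler plays Z (best of -3, 3, 6); Vantage gets 4.
Vantage's induced payoffs are 1, 3, 4, so Vantage commits to Deluxe. Subgame-perfect outcome: (Deluxe, Z) with payoffs (4, 6).
Under simultaneous play:
Vantage's best replies: X→Basic; Y→Plus; Z→Basic.
Wexler's best replies: Basic→Y; Plus→Y; Deluxe→Z.
Only (Plus, Y) has each player best-responding; Nash payoffs (3, 4).
Vantage's commitment gain: 4 − 3 = 1.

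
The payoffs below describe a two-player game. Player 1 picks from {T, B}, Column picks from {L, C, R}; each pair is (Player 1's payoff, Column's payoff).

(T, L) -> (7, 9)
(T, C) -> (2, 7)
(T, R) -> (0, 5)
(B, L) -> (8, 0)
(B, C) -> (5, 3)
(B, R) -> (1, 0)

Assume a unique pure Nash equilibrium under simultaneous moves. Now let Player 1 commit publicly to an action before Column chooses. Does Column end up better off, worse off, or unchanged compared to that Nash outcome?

better off

Work backward from Column's decision.
- T: BR = L, leader payoff 7.
- B: BR = C, leader payoff 5.
Maximizing over 7, 5, Player 1 chooses T. Subgame-perfect outcome: (T, L) with payoffs (7, 9).
For the simultaneous game, intersect best replies.
Player 1's best replies: L→B; C→B; R→B.
Column's best replies: T→L; B→C.
The unique mutual best reply is (B, C), giving (5, 3).
Column earns 9 sequentially versus 3 at the Nash outcome: better off.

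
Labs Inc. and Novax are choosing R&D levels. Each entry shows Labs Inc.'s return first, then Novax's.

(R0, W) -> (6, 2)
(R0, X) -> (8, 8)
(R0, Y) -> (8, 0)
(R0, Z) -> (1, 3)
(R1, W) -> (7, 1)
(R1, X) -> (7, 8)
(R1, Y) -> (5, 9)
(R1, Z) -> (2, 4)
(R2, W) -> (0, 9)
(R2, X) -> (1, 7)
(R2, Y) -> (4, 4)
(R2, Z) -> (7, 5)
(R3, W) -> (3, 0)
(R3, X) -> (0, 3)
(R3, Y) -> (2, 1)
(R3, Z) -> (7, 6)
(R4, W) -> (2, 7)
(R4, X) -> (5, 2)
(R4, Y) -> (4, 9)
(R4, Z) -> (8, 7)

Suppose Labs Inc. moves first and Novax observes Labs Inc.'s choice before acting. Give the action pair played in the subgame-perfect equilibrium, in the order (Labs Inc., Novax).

(R0, X)

Backward induction with Labs Inc. moving first.
- R0: Novax compares 2, 8, 0, 3 and picks X; Labs Inc. would get 8.
- R1: Novax compares 1, 8, 9, 4 and picks Y; Labs Inc. would get 5.
- R2: Novax compares 9, 7, 4, 5 and picks W; Labs Inc. would get 0.
- R3: Novax compares 0, 3, 1, 6 and picks Z; Labs Inc. would get 7.
- R4: Novax compares 7, 2, 9, 7 and picks Y; Labs Inc. would get 4.
Labs Inc.'s induced payoffs are 8, 5, 0, 7, 4, so Labs Inc. commits to R0. Subgame-perfect outcome: (R0, X) with payoffs (8, 8).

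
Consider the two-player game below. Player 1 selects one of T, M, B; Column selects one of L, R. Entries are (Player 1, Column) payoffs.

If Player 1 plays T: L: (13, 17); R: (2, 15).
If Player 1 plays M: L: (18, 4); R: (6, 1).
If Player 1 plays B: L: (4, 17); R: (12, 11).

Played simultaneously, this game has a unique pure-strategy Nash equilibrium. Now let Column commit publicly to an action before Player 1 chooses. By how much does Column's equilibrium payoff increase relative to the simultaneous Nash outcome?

Player 1 best-responds to each possible Column move:
- L: Player 1 compares 13, 18, 4 and picks M; Column would get 4.
- R: Player 1 compares 2, 6, 12 and picks B; Column would get 11.
Maximizing over 4, 11, Column chooses R. Subgame-perfect outcome: (B, R) with payoffs (12, 11).
For the simultaneous game, intersect best replies.
Player 1's best replies: L→M; R→B.
Column's best replies: T→L; M→L; B→L.
Only (M, L) has each player best-responding; Nash payoffs (18, 4).
Column's commitment gain: 11 − 4 = 7.

7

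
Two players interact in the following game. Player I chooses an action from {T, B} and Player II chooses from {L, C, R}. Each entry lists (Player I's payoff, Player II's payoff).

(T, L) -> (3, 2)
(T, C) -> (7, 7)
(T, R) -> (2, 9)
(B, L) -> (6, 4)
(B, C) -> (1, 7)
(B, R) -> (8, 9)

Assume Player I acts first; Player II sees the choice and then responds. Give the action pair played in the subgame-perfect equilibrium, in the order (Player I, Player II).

Backward induction with Player I moving first.
- T: Player II compares 2, 7, 9 and picks R; Player I would get 2.
- B: Player II compares 4, 7, 9 and picks R; Player I would get 8.
Among 2, 8, the best is 8 at B. Subgame-perfect outcome: (B, R) with payoffs (8, 9).

(B, R)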